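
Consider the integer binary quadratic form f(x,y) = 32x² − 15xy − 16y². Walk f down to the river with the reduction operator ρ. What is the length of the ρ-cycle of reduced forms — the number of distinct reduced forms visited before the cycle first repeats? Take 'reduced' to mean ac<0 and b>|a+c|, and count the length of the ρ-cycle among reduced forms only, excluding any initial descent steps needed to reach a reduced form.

D = 2273, ⌊√D⌋ = 47
descent: ρ → (-16,47,1)  [lands on river]
river: ρ → (1,47,-16)
river: ρ → (-16,17,31)
river: ρ → (31,45,-2)
river: ρ → (-2,47,8)
river: ρ → (8,33,-37)
river: ρ → (-37,41,4)
river: ρ → (4,47,-4)
river: ρ → (-4,41,37)
river: ρ → (37,33,-8)
river: ρ → (-8,47,2)
river: ρ → (2,45,-31)
river: ρ → (-31,17,16)
river: ρ → (16,47,-1)
river: ρ → (-1,47,16)
river: ρ → (16,17,-31)
river: ρ → (-31,45,2)
river: ρ → (2,47,-8)
river: ρ → (-8,33,37)
river: ρ → (37,41,-4)
river: ρ → (-4,47,4)
river: ρ → (4,41,-37)
river: ρ → (-37,33,8)
river: ρ → (8,47,-2)
river: ρ → (-2,45,31)
river: ρ → (31,17,-16)
ρ-cycle length = 26 (tail of 1 descent step not counted)

26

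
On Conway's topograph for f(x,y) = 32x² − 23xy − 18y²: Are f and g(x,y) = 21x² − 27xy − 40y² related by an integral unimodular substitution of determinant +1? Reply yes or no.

D₁ = 2833, D₂ = 4089
discriminants differ ⇒ not SL₂(ℤ)-equivalent

no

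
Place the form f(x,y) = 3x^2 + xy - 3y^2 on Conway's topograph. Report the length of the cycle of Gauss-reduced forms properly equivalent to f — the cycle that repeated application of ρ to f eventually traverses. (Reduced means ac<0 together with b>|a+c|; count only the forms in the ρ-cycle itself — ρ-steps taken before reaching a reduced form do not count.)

D = 37, ⌊√D⌋ = 6
river: ρ → (-3,5,1)
river: ρ → (1,5,-3)
river: ρ → (-3,1,3)
river: ρ → (3,5,-1)
river: ρ → (-1,5,3)
river: ρ → (3,1,-3)
ρ-cycle length = 6 (tail of 0 descent steps not counted)

6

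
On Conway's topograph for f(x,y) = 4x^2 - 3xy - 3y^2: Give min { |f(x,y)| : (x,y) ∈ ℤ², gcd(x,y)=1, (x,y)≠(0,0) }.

descent: ρ → (-3,3,4)  [lands on river]
river: ρ → (4,5,-2)
river: ρ → (-2,7,1)
river: ρ → (1,7,-2)
river: ρ → (-2,5,4)
river: ρ → (4,3,-3)
closes: descent 1, river 6
min |a| on river = 1

1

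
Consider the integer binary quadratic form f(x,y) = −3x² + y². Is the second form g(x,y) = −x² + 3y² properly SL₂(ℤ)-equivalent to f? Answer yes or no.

D₁ = 12, D₂ = 12
river cycle of f (length 2): (1, 2, -2), (-2, 2, 1)
river cycle of g (length 2): (-1, 2, 2), (2, 2, -1)
cycles differ ⇒ inequivalent

no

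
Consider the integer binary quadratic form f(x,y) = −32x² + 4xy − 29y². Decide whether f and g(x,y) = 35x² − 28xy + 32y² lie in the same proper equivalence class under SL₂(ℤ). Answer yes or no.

D₁ = -3696, D₂ = -3696
f is negative-definite; reduce −f:
−f: flip: (32,-4,29)→(29,4,32)
−f: reduced (well bottom): (29,4,32) with a≤c, −a<b≤a
flip sign back: reduced form of f is (-29,-4,-32)
g: flip: (35,-28,32)→(32,28,35)
g: reduced (well bottom): (32,28,35) with a≤c, −a<b≤a
reduced forms (-29, -4, -32) vs (32, 28, 35) ⇒ inequivalent

no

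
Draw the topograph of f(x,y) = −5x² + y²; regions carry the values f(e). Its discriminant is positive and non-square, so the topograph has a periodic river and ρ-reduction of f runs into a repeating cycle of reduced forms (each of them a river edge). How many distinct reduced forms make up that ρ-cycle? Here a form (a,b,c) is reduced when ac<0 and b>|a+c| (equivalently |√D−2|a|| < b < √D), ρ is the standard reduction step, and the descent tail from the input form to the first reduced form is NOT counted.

D = 20, ⌊√D⌋ = 4
descent: ρ → (1,4,-1)  [lands on river]
river: ρ → (-1,4,1)
ρ-cycle length = 2 (tail of 1 descent step not counted)

2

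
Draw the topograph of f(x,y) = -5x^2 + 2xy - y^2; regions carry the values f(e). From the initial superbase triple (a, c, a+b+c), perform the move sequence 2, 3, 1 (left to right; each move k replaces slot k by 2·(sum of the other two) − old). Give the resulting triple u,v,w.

start (-5,-1,-4) = (f(1,0),f(0,1),f(1,1))
replace slot 2: 2·((-5)+(-4)) − (-1) = -17 → (-5,-17,-4)
replace slot 3: 2·((-5)+(-17)) − (-4) = -40 → (-5,-17,-40)
replace slot 1: 2·((-17)+(-40)) − (-5) = -109 → (-109,-17,-40)

-109,-17,-40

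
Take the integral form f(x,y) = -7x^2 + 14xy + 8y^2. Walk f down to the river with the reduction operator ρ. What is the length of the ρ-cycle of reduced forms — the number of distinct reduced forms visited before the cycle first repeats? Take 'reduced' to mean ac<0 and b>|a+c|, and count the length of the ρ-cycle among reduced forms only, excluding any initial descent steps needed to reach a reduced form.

D = 420, ⌊√D⌋ = 20
river: ρ → (8,18,-3)
river: ρ → (-3,18,8)
river: ρ → (8,14,-7)
river: ρ → (-7,14,8)
ρ-cycle length = 4 (tail of 0 descent steps not counted)

4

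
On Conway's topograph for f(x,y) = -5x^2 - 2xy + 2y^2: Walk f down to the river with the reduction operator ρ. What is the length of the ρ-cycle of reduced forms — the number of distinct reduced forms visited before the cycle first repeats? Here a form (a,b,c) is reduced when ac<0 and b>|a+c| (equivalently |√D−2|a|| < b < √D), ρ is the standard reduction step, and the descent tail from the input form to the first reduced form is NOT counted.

D = 44, ⌊√D⌋ = 6
descent: ρ → (2,6,-1)  [lands on river]
river: ρ → (-1,6,2)
ρ-cycle length = 2 (tail of 1 descent step not counted)

2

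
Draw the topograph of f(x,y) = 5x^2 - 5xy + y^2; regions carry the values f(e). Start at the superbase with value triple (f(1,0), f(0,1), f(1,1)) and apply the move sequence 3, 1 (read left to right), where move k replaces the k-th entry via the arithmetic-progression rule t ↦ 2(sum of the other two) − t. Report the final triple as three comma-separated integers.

start (5,1,1) = (f(1,0),f(0,1),f(1,1))
replace slot 3: 2·(5+1) − 1 = 11 → (5,1,11)
replace slot 1: 2·(1+11) − 5 = 19 → (19,1,11)

19,1,11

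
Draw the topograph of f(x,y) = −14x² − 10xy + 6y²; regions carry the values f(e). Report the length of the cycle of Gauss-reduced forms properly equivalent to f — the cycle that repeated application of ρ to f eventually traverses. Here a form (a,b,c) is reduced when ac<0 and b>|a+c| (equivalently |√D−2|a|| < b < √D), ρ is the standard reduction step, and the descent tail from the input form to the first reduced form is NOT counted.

D = 436, ⌊√D⌋ = 20
descent: ρ → (6,10,-14)  [lands on river]
river: ρ → (-14,18,2)
river: ρ → (2,18,-14)
river: ρ → (-14,10,6)
river: ρ → (6,14,-10)
river: ρ → (-10,6,10)
river: ρ → (10,14,-6)
river: ρ → (-6,10,14)
river: ρ → (14,18,-2)
river: ρ → (-2,18,14)
river: ρ → (14,10,-6)
river: ρ → (-6,14,10)
river: ρ → (10,6,-10)
river: ρ → (-10,14,6)
ρ-cycle length = 14 (tail of 1 descent step not counted)

14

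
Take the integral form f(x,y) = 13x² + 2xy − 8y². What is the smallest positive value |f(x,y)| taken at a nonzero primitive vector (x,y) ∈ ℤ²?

descent: ρ → (-8,14,7)  [lands on river]
river: ρ → (7,14,-8)
river: ρ → (-8,18,3)
river: ρ → (3,18,-8)
closes: descent 1, river 4
min |a| on river = 3

3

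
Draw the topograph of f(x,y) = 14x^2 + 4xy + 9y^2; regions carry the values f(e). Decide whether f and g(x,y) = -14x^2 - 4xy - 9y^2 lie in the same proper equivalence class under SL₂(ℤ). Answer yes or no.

D₁ = -488, D₂ = -488
f: flip: (14,4,9)→(9,-4,14)
f: reduced (well bottom): (9,-4,14) with a≤c, −a<b≤a
g is negative-definite; reduce −g:
−g: flip: (14,4,9)→(9,-4,14)
−g: reduced (well bottom): (9,-4,14) with a≤c, −a<b≤a
flip sign back: reduced form of g is (-9,4,-14)
reduced forms (9, -4, 14) vs (-9, 4, -14) ⇒ inequivalent

no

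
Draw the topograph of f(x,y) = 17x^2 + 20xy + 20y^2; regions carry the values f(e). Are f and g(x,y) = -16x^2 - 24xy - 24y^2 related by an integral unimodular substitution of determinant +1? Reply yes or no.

D₁ = -960, D₂ = -960
f: translate: b→-14 (≡20 mod 34), so (17,20,20)→(17,-14,17)
f: flip: (17,-14,17)→(17,14,17)
f: reduced (well bottom): (17,14,17) with a≤c, −a<b≤a
g is negative-definite; reduce −g:
−g: translate: b→-8 (≡24 mod 32), so (16,24,24)→(16,-8,16)
−g: flip: (16,-8,16)→(16,8,16)
−g: reduced (well bottom): (16,8,16) with a≤c, −a<b≤a
flip sign back: reduced form of g is (-16,-8,-16)
reduced forms (17, 14, 17) vs (-16, -8, -16) ⇒ inequivalent

no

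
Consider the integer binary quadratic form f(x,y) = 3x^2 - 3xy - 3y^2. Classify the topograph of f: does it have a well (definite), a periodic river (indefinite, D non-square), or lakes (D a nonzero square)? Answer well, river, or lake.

D = b²−4ac = (-3)² − 4·3·(-3) = 45
D > 0 non-square ⇒ indefinite ⇒ periodic river

river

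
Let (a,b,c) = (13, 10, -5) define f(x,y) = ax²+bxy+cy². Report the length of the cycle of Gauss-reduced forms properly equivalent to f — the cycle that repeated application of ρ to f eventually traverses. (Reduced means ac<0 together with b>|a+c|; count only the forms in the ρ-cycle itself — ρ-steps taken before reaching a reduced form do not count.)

D = 360, ⌊√D⌋ = 18
river: ρ → (-5,10,13)
river: ρ → (13,16,-2)
river: ρ → (-2,16,13)
river: ρ → (13,10,-5)
ρ-cycle length = 4 (tail of 0 descent steps not counted)

4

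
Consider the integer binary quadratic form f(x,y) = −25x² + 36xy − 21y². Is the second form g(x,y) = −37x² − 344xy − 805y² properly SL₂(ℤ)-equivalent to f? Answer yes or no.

D₁ = -804, D₂ = -804
f is negative-definite; reduce −f:
−f: translate: b→14 (≡-36 mod 50), so (25,-36,21)→(25,14,10)
−f: flip: (25,14,10)→(10,-14,25)
−f: translate: b→6 (≡-14 mod 20), so (10,-14,25)→(10,6,21)
−f: reduced (well bottom): (10,6,21) with a≤c, −a<b≤a
flip sign back: reduced form of f is (-10,-6,-21)
g is negative-definite; reduce −g:
−g: translate: b→-26 (≡344 mod 74), so (37,344,805)→(37,-26,10)
−g: flip: (37,-26,10)→(10,26,37)
−g: translate: b→6 (≡26 mod 20), so (10,26,37)→(10,6,21)
−g: reduced (well bottom): (10,6,21) with a≤c, −a<b≤a
flip sign back: reduced form of g is (-10,-6,-21)
reduced forms (-10, -6, -21) vs (-10, -6, -21) ⇒ equivalent

yes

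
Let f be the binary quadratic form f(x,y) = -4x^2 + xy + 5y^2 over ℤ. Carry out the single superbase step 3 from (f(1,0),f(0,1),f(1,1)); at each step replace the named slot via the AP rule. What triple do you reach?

start (-4,5,2) = (f(1,0),f(0,1),f(1,1))
replace slot 3: 2·((-4)+5) − 2 = 0 → (-4,5,0)

-4,5,0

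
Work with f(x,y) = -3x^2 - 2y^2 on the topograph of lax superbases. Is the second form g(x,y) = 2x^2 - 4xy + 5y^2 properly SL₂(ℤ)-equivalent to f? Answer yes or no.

D₁ = -24, D₂ = -24
f is negative-definite; reduce −f:
−f: flip: (3,0,2)→(2,0,3)
−f: reduced (well bottom): (2,0,3) with a≤c, −a<b≤a
flip sign back: reduced form of f is (-2,0,-3)
g: translate: b→0 (≡-4 mod 4), so (2,-4,5)→(2,0,3)
g: reduced (well bottom): (2,0,3) with a≤c, −a<b≤a
reduced forms (-2, 0, -3) vs (2, 0, 3) ⇒ inequivalent

no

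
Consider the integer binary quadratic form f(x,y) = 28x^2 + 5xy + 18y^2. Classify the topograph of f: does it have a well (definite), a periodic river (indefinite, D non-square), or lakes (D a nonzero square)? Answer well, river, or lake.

D = b²−4ac = 5² − 4·28·18 = -1991
D < 0 ⇒ definite ⇒ every region one sign ⇒ single well

well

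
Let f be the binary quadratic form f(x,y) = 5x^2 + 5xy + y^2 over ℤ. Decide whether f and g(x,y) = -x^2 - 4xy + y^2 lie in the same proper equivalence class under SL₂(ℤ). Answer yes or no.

D₁ = 5, D₂ = 20
discriminants differ ⇒ not SL₂(ℤ)-equivalent

no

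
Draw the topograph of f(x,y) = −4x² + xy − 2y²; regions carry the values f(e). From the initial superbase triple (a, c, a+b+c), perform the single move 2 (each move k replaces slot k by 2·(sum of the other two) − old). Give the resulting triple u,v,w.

start (-4,-2,-5) = (f(1,0),f(0,1),f(1,1))
replace slot 2: 2·((-4)+(-5)) − (-2) = -16 → (-4,-16,-5)

-4,-16,-5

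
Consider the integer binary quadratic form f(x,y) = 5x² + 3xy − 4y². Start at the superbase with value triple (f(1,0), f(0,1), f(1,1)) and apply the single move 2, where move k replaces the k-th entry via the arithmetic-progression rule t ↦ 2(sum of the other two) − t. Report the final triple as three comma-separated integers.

start (5,-4,4) = (f(1,0),f(0,1),f(1,1))
replace slot 2: 2·(5+4) − (-4) = 22 → (5,22,4)

5,22,4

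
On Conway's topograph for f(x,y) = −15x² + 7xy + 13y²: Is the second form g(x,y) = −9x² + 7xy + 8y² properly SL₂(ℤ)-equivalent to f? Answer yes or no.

D₁ = 829, D₂ = 337
discriminants differ ⇒ not SL₂(ℤ)-equivalent

no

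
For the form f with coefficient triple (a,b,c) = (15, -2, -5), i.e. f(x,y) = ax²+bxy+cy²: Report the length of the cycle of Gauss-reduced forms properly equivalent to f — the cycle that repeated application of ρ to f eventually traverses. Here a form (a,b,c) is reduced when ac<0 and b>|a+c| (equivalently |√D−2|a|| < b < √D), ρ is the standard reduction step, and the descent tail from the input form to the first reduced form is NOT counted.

D = 304, ⌊√D⌋ = 17
descent: ρ → (-5,12,8)  [lands on river]
river: ρ → (8,4,-9)
river: ρ → (-9,14,3)
river: ρ → (3,16,-4)
river: ρ → (-4,16,3)
river: ρ → (3,14,-9)
river: ρ → (-9,4,8)
river: ρ → (8,12,-5)
river: ρ → (-5,8,12)
river: ρ → (12,16,-1)
river: ρ → (-1,16,12)
river: ρ → (12,8,-5)
ρ-cycle length = 12 (tail of 1 descent step not counted)

12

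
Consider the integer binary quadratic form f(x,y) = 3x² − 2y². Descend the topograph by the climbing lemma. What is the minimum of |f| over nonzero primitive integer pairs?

descent: ρ → (-2,4,1)  [lands on river]
river: ρ → (1,4,-2)
closes: descent 1, river 2
min |a| on river = 1

1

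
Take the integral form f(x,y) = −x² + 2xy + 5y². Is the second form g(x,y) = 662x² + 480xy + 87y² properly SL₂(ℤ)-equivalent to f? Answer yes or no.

D₁ = 24, D₂ = 24
river cycle of f (length 2): (-1, 4, 2), (2, 4, -1)
river cycle of g (length 2): (-1, 4, 2), (2, 4, -1)
cycles coincide ⇒ equivalent

yes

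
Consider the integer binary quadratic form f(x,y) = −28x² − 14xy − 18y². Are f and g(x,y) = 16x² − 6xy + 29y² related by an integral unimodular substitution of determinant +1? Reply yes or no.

D₁ = -1820, D₂ = -1820
f is negative-definite; reduce −f:
−f: flip: (28,14,18)→(18,-14,28)
−f: reduced (well bottom): (18,-14,28) with a≤c, −a<b≤a
flip sign back: reduced form of f is (-18,14,-28)
g: reduced (well bottom): (16,-6,29) with a≤c, −a<b≤a
reduced forms (-18, 14, -28) vs (16, -6, 29) ⇒ inequivalent

no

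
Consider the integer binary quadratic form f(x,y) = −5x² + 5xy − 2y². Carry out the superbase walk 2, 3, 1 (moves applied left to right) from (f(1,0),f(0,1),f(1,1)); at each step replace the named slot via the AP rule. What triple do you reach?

start (-5,-2,-2) = (f(1,0),f(0,1),f(1,1))
replace slot 2: 2·((-5)+(-2)) − (-2) = -12 → (-5,-12,-2)
replace slot 3: 2·((-5)+(-12)) − (-2) = -32 → (-5,-12,-32)
replace slot 1: 2·((-12)+(-32)) − (-5) = -83 → (-83,-12,-32)

-83,-12,-32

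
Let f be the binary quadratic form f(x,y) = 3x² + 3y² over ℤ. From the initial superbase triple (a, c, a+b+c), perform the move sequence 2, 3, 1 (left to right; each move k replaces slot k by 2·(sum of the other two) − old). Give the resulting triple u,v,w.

start (3,3,6) = (f(1,0),f(0,1),f(1,1))
replace slot 2: 2·(3+6) − 3 = 15 → (3,15,6)
replace slot 3: 2·(3+15) − 6 = 30 → (3,15,30)
replace slot 1: 2·(15+30) − 3 = 87 → (87,15,30)

87,15,30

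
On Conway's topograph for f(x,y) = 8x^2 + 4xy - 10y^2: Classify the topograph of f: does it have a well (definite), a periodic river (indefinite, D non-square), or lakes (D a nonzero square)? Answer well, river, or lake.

D = b²−4ac = 4² − 4·8·(-10) = 336
D > 0 non-square ⇒ indefinite ⇒ periodic river

river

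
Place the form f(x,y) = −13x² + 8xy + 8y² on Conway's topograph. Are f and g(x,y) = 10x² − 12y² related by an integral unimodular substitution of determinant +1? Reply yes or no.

D₁ = 480, D₂ = 480
river cycle of f (length 4): (8, 8, -13), (-13, 18, 3), (3, 18, -13), (-13, 8, 8)
river cycle of g (length 2): (10, 20, -2), (-2, 20, 10)
cycles differ ⇒ inequivalent

no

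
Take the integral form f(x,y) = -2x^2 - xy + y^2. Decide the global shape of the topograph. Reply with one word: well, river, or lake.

D = b²−4ac = (-1)² − 4·(-2)·1 = 9
D = 3² is a perfect square ⇒ form factors over ℤ ⇒ lakes

lake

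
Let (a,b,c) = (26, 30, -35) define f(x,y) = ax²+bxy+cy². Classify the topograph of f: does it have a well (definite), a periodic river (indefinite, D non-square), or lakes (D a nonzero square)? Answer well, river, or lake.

D = b²−4ac = 30² − 4·26·(-35) = 4540
D > 0 non-square ⇒ indefinite ⇒ periodic river

river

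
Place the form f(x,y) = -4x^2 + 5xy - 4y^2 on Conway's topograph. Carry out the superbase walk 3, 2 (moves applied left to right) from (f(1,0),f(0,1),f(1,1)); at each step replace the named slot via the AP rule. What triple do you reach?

start (-4,-4,-3) = (f(1,0),f(0,1),f(1,1))
replace slot 3: 2·((-4)+(-4)) − (-3) = -13 → (-4,-4,-13)
replace slot 2: 2·((-4)+(-13)) − (-4) = -30 → (-4,-30,-13)

-4,-30,-13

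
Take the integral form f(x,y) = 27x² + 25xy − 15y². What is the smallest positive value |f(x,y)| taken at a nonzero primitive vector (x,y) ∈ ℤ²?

river: ρ → (-15,35,17)
river: ρ → (17,33,-17)
river: ρ → (-17,35,15)
river: ρ → (15,25,-27)
river: ρ → (-27,29,13)
river: ρ → (13,23,-33)
river: ρ → (-33,43,3)
river: ρ → (3,47,-3)
river: ρ → (-3,43,33)
river: ρ → (33,23,-13)
river: ρ → (-13,29,27)
river: ρ → (27,25,-15)
closes: descent 0, river 12
min |a| on river = 3

3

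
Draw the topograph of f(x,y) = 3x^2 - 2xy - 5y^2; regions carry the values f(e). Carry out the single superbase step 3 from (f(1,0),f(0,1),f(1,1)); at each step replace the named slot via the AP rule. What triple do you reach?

start (3,-5,-4) = (f(1,0),f(0,1),f(1,1))
replace slot 3: 2·(3+(-5)) − (-4) = 0 → (3,-5,0)

3,-5,0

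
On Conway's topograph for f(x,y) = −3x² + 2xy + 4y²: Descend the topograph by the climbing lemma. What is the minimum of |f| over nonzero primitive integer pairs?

river: ρ → (4,6,-1)
river: ρ → (-1,6,4)
river: ρ → (4,2,-3)
river: ρ → (-3,4,3)
river: ρ → (3,2,-4)
river: ρ → (-4,6,1)
river: ρ → (1,6,-4)
river: ρ → (-4,2,3)
river: ρ → (3,4,-3)
river: ρ → (-3,2,4)
closes: descent 0, river 10
min |a| on river = 1

1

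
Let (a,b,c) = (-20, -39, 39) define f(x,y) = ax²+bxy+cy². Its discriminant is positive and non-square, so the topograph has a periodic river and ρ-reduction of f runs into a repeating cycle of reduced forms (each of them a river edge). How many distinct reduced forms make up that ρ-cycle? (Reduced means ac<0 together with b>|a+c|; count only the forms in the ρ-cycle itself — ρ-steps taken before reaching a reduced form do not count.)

D = 4641, ⌊√D⌋ = 68
descent: ρ → (39,39,-20)  [lands on river]
river: ρ → (-20,41,37)
river: ρ → (37,33,-24)
river: ρ → (-24,63,7)
river: ρ → (7,63,-24)
river: ρ → (-24,33,37)
river: ρ → (37,41,-20)
river: ρ → (-20,39,39)
ρ-cycle length = 8 (tail of 1 descent step not counted)

8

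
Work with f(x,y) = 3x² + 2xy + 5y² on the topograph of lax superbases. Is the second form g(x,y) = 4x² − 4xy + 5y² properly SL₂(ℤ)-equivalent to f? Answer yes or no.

D₁ = -56, D₂ = -64
discriminants differ ⇒ not SL₂(ℤ)-equivalent

no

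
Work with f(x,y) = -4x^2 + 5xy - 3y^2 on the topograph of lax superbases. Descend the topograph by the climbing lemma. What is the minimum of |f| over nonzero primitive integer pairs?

translate: b→3 (≡-5 mod 8), so (4,-5,3)→(4,3,2)
flip: (4,3,2)→(2,-3,4)
translate: b→1 (≡-3 mod 4), so (2,-3,4)→(2,1,3)
reduced (well bottom): (2,1,3) with a≤c, −a<b≤a
well minimum |f| = |-2| = 2 (negative-definite)

2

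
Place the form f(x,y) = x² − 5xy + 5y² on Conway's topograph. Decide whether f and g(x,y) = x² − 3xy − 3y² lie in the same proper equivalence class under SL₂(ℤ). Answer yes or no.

D₁ = 5, D₂ = 21
discriminants differ ⇒ not SL₂(ℤ)-equivalent

no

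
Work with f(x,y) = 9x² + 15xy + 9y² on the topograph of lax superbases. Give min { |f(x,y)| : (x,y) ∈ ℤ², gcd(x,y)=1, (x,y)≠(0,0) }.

translate: b→-3 (≡15 mod 18), so (9,15,9)→(9,-3,3)
flip: (9,-3,3)→(3,3,9)
reduced (well bottom): (3,3,9) with a≤c, −a<b≤a
well minimum = a = 3

3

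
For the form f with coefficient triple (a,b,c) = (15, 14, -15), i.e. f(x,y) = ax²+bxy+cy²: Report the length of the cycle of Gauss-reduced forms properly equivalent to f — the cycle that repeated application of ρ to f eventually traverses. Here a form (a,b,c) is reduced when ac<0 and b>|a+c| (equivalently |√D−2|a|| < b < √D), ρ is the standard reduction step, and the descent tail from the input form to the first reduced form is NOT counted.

D = 1096, ⌊√D⌋ = 33
river: ρ → (-15,16,14)
river: ρ → (14,12,-17)
river: ρ → (-17,22,9)
river: ρ → (9,32,-2)
river: ρ → (-2,32,9)
river: ρ → (9,22,-17)
river: ρ → (-17,12,14)
river: ρ → (14,16,-15)
river: ρ → (-15,14,15)
river: ρ → (15,16,-14)
river: ρ → (-14,12,17)
river: ρ → (17,22,-9)
river: ρ → (-9,32,2)
river: ρ → (2,32,-9)
river: ρ → (-9,22,17)
river: ρ → (17,12,-14)
river: ρ → (-14,16,15)
river: ρ → (15,14,-15)
ρ-cycle length = 18 (tail of 0 descent steps not counted)

18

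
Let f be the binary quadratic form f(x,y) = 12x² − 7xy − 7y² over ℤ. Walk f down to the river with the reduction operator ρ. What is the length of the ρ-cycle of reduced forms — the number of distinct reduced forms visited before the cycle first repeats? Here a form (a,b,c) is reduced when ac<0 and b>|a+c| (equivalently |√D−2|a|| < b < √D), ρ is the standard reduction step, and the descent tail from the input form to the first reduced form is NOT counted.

D = 385, ⌊√D⌋ = 19
descent: ρ → (-7,7,12)  [lands on river]
river: ρ → (12,17,-2)
river: ρ → (-2,19,3)
river: ρ → (3,17,-8)
river: ρ → (-8,15,5)
river: ρ → (5,15,-8)
river: ρ → (-8,17,3)
river: ρ → (3,19,-2)
river: ρ → (-2,17,12)
river: ρ → (12,7,-7)
ρ-cycle length = 10 (tail of 1 descent step not counted)

10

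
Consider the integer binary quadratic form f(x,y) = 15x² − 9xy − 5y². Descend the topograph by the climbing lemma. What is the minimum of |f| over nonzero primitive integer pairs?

descent: ρ → (-5,19,1)  [lands on river]
river: ρ → (1,19,-5)
river: ρ → (-5,11,13)
river: ρ → (13,15,-3)
river: ρ → (-3,15,13)
river: ρ → (13,11,-5)
closes: descent 1, river 6
min |a| on river = 1

1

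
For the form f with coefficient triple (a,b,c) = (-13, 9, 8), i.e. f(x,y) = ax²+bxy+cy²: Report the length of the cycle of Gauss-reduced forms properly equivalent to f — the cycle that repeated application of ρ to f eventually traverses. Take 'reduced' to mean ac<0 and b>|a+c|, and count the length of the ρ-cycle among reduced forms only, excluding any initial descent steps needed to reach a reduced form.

D = 497, ⌊√D⌋ = 22
river: ρ → (8,7,-14)
river: ρ → (-14,21,1)
river: ρ → (1,21,-14)
river: ρ → (-14,7,8)
river: ρ → (8,9,-13)
river: ρ → (-13,17,4)
river: ρ → (4,15,-17)
river: ρ → (-17,19,2)
river: ρ → (2,21,-7)
river: ρ → (-7,21,2)
river: ρ → (2,19,-17)
river: ρ → (-17,15,4)
river: ρ → (4,17,-13)
river: ρ → (-13,9,8)
ρ-cycle length = 14 (tail of 0 descent steps not counted)

14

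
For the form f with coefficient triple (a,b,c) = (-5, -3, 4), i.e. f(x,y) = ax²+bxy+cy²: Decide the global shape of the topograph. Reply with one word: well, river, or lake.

D = b²−4ac = (-3)² − 4·(-5)·4 = 89
D > 0 non-square ⇒ indefinite ⇒ periodic river

river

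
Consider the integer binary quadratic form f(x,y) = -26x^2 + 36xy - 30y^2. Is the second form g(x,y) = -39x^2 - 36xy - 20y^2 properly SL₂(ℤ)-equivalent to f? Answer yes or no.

D₁ = -1824, D₂ = -1824
f is negative-definite; reduce −f:
−f: translate: b→16 (≡-36 mod 52), so (26,-36,30)→(26,16,20)
−f: flip: (26,16,20)→(20,-16,26)
−f: reduced (well bottom): (20,-16,26) with a≤c, −a<b≤a
flip sign back: reduced form of f is (-20,16,-26)
g is negative-definite; reduce −g:
−g: flip: (39,36,20)→(20,-36,39)
−g: translate: b→4 (≡-36 mod 40), so (20,-36,39)→(20,4,23)
−g: reduced (well bottom): (20,4,23) with a≤c, −a<b≤a
flip sign back: reduced form of g is (-20,-4,-23)
reduced forms (-20, 16, -26) vs (-20, -4, -23) ⇒ inequivalent

no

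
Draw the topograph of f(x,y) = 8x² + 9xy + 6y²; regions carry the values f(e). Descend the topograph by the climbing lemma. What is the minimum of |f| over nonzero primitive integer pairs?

translate: b→-7 (≡9 mod 16), so (8,9,6)→(8,-7,5)
flip: (8,-7,5)→(5,7,8)
translate: b→-3 (≡7 mod 10), so (5,7,8)→(5,-3,6)
reduced (well bottom): (5,-3,6) with a≤c, −a<b≤a
well minimum = a = 5

5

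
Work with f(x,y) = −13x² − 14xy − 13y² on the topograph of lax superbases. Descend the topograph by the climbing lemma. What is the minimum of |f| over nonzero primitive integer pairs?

translate: b→-12 (≡14 mod 26), so (13,14,13)→(13,-12,12)
flip: (13,-12,12)→(12,12,13)
reduced (well bottom): (12,12,13) with a≤c, −a<b≤a
well minimum |f| = |-12| = 12 (negative-definite)

12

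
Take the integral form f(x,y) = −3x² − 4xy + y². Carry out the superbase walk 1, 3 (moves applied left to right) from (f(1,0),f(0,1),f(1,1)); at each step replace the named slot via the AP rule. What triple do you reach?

start (-3,1,-6) = (f(1,0),f(0,1),f(1,1))
replace slot 1: 2·(1+(-6)) − (-3) = -7 → (-7,1,-6)
replace slot 3: 2·((-7)+1) − (-6) = -6 → (-7,1,-6)

-7,1,-6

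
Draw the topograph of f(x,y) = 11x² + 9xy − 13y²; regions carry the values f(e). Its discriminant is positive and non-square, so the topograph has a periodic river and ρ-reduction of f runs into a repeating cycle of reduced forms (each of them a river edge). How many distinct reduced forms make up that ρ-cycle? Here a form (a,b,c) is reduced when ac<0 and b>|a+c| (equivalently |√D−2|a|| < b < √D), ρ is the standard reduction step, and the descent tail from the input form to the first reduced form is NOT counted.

D = 653, ⌊√D⌋ = 25
river: ρ → (-13,17,7)
river: ρ → (7,25,-1)
river: ρ → (-1,25,7)
river: ρ → (7,17,-13)
river: ρ → (-13,9,11)
river: ρ → (11,13,-11)
river: ρ → (-11,9,13)
river: ρ → (13,17,-7)
river: ρ → (-7,25,1)
river: ρ → (1,25,-7)
river: ρ → (-7,17,13)
river: ρ → (13,9,-11)
river: ρ → (-11,13,11)
river: ρ → (11,9,-13)
ρ-cycle length = 14 (tail of 0 descent steps not counted)

14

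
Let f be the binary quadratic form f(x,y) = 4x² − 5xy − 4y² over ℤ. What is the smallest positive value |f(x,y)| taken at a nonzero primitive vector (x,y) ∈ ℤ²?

descent: ρ → (-4,5,4)  [lands on river]
river: ρ → (4,3,-5)
river: ρ → (-5,7,2)
river: ρ → (2,9,-1)
river: ρ → (-1,9,2)
river: ρ → (2,7,-5)
river: ρ → (-5,3,4)
river: ρ → (4,5,-4)
river: ρ → (-4,3,5)
river: ρ → (5,7,-2)
river: ρ → (-2,9,1)
river: ρ → (1,9,-2)
river: ρ → (-2,7,5)
river: ρ → (5,3,-4)
closes: descent 1, river 14
min |a| on river = 1

1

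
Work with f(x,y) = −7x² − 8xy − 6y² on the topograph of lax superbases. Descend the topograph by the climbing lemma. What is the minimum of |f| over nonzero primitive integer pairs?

translate: b→-6 (≡8 mod 14), so (7,8,6)→(7,-6,5)
flip: (7,-6,5)→(5,6,7)
translate: b→-4 (≡6 mod 10), so (5,6,7)→(5,-4,6)
reduced (well bottom): (5,-4,6) with a≤c, −a<b≤a
well minimum |f| = |-5| = 5 (negative-definite)

5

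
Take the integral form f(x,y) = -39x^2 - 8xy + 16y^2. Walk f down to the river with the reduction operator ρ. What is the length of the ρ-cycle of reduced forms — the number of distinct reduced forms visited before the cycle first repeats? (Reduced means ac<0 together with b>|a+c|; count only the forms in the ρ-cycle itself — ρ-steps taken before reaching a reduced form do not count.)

D = 2560, ⌊√D⌋ = 50
descent: ρ → (16,40,-15)  [lands on river]
river: ρ → (-15,50,1)
river: ρ → (1,50,-15)
river: ρ → (-15,40,16)
river: ρ → (16,24,-31)
river: ρ → (-31,38,9)
river: ρ → (9,34,-39)
river: ρ → (-39,44,4)
river: ρ → (4,44,-39)
river: ρ → (-39,34,9)
river: ρ → (9,38,-31)
river: ρ → (-31,24,16)
ρ-cycle length = 12 (tail of 1 descent step not counted)

12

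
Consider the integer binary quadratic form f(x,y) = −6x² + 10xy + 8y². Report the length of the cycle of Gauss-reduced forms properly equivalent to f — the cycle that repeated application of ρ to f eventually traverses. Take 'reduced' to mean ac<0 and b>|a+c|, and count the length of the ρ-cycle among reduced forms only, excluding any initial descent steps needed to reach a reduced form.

D = 292, ⌊√D⌋ = 17
river: ρ → (8,6,-8)
river: ρ → (-8,10,6)
river: ρ → (6,14,-4)
river: ρ → (-4,10,12)
river: ρ → (12,14,-2)
river: ρ → (-2,14,12)
river: ρ → (12,10,-4)
river: ρ → (-4,14,6)
river: ρ → (6,10,-8)
river: ρ → (-8,6,8)
river: ρ → (8,10,-6)
river: ρ → (-6,14,4)
river: ρ → (4,10,-12)
river: ρ → (-12,14,2)
river: ρ → (2,14,-12)
river: ρ → (-12,10,4)
river: ρ → (4,14,-6)
river: ρ → (-6,10,8)
ρ-cycle length = 18 (tail of 0 descent steps not counted)

18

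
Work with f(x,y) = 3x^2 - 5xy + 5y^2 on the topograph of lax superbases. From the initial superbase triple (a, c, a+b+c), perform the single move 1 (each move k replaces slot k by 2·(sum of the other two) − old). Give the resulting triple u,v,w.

start (3,5,3) = (f(1,0),f(0,1),f(1,1))
replace slot 1: 2·(5+3) − 3 = 13 → (13,5,3)

13,5,3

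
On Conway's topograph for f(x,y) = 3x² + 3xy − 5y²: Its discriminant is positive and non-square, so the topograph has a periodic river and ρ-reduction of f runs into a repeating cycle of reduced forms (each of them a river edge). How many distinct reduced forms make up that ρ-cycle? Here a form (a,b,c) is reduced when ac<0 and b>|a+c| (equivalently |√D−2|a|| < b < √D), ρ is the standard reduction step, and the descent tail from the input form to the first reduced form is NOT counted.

D = 69, ⌊√D⌋ = 8
river: ρ → (-5,7,1)
river: ρ → (1,7,-5)
river: ρ → (-5,3,3)
river: ρ → (3,3,-5)
ρ-cycle length = 4 (tail of 0 descent steps not counted)

4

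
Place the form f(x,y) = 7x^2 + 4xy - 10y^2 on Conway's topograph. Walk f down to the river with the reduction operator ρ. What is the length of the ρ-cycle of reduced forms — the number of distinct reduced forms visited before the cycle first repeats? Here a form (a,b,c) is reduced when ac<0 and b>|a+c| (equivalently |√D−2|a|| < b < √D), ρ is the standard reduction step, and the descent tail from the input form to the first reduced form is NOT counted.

D = 296, ⌊√D⌋ = 17
river: ρ → (-10,16,1)
river: ρ → (1,16,-10)
river: ρ → (-10,4,7)
river: ρ → (7,10,-7)
river: ρ → (-7,4,10)
river: ρ → (10,16,-1)
river: ρ → (-1,16,10)
river: ρ → (10,4,-7)
river: ρ → (-7,10,7)
river: ρ → (7,4,-10)
ρ-cycle length = 10 (tail of 0 descent steps not counted)

10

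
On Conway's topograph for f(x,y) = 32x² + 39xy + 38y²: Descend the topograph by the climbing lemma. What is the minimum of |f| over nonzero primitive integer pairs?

translate: b→-25 (≡39 mod 64), so (32,39,38)→(32,-25,31)
flip: (32,-25,31)→(31,25,32)
reduced (well bottom): (31,25,32) with a≤c, −a<b≤a
well minimum = a = 31

31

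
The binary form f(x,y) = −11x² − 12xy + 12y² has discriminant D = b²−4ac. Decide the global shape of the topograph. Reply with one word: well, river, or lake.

D = b²−4ac = (-12)² − 4·(-11)·12 = 672
D > 0 non-square ⇒ indefinite ⇒ periodic river

river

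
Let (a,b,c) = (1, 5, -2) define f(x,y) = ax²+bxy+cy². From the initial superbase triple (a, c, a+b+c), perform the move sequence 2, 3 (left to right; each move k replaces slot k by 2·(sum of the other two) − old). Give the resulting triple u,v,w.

start (1,-2,4) = (f(1,0),f(0,1),f(1,1))
replace slot 2: 2·(1+4) − (-2) = 12 → (1,12,4)
replace slot 3: 2·(1+12) − 4 = 22 → (1,12,22)

1,12,22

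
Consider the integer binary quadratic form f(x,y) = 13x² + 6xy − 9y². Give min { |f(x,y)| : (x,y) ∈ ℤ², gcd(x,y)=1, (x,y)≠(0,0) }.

river: ρ → (-9,12,10)
river: ρ → (10,8,-11)
river: ρ → (-11,14,7)
river: ρ → (7,14,-11)
river: ρ → (-11,8,10)
river: ρ → (10,12,-9)
river: ρ → (-9,6,13)
river: ρ → (13,20,-2)
river: ρ → (-2,20,13)
river: ρ → (13,6,-9)
closes: descent 0, river 10
min |a| on river = 2

2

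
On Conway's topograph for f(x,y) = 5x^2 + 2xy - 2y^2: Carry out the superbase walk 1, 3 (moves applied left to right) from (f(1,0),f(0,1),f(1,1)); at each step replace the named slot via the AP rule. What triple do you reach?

start (5,-2,5) = (f(1,0),f(0,1),f(1,1))
replace slot 1: 2·((-2)+5) − 5 = 1 → (1,-2,5)
replace slot 3: 2·(1+(-2)) − 5 = -7 → (1,-2,-7)

1,-2,-7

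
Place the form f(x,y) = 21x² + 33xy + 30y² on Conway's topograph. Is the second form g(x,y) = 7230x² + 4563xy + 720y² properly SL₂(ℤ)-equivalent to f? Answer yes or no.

D₁ = -1431, D₂ = -1431
f: translate: b→-9 (≡33 mod 42), so (21,33,30)→(21,-9,18)
f: flip: (21,-9,18)→(18,9,21)
f: reduced (well bottom): (18,9,21) with a≤c, −a<b≤a
g: flip: (7230,4563,720)→(720,-4563,7230)
g: translate: b→-243 (≡-4563 mod 1440), so (720,-4563,7230)→(720,-243,21)
g: flip: (720,-243,21)→(21,243,720)
g: translate: b→-9 (≡243 mod 42), so (21,243,720)→(21,-9,18)
g: flip: (21,-9,18)→(18,9,21)
g: reduced (well bottom): (18,9,21) with a≤c, −a<b≤a
reduced forms (18, 9, 21) vs (18, 9, 21) ⇒ equivalent

yes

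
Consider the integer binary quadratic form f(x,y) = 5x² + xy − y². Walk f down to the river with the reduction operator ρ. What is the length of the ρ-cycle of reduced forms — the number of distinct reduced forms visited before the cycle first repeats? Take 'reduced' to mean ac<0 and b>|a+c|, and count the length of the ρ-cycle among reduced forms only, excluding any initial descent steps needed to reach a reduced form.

D = 21, ⌊√D⌋ = 4
descent: ρ → (-1,3,3)  [lands on river]
river: ρ → (3,3,-1)
ρ-cycle length = 2 (tail of 1 descent step not counted)

2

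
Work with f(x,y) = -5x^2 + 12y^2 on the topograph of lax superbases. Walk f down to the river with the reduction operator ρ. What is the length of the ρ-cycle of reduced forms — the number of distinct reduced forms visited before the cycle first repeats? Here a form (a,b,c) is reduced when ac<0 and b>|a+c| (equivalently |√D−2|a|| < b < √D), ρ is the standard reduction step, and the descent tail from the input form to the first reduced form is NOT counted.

D = 240, ⌊√D⌋ = 15
descent: ρ → (12,0,-5)
descent: ρ → (-5,10,7)  [lands on river]
river: ρ → (7,4,-8)
river: ρ → (-8,12,3)
river: ρ → (3,12,-8)
river: ρ → (-8,4,7)
river: ρ → (7,10,-5)
ρ-cycle length = 6 (tail of 2 descent steps not counted)

6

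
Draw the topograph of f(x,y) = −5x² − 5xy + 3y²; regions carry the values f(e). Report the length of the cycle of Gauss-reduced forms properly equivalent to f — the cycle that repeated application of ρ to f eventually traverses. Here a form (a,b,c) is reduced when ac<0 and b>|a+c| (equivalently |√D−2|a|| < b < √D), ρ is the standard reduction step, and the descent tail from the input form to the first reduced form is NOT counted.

D = 85, ⌊√D⌋ = 9
descent: ρ → (3,5,-5)  [lands on river]
river: ρ → (-5,5,3)
river: ρ → (3,7,-3)
river: ρ → (-3,5,5)
river: ρ → (5,5,-3)
river: ρ → (-3,7,3)
ρ-cycle length = 6 (tail of 1 descent step not counted)

6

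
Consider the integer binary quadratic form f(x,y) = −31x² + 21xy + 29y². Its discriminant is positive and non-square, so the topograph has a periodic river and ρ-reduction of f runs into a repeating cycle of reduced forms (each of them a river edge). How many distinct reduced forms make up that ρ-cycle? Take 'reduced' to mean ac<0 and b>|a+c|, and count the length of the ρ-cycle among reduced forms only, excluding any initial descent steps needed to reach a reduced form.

D = 4037, ⌊√D⌋ = 63
river: ρ → (29,37,-23)
river: ρ → (-23,55,11)
river: ρ → (11,55,-23)
river: ρ → (-23,37,29)
river: ρ → (29,21,-31)
river: ρ → (-31,41,19)
river: ρ → (19,35,-37)
river: ρ → (-37,39,17)
river: ρ → (17,63,-1)
river: ρ → (-1,63,17)
river: ρ → (17,39,-37)
river: ρ → (-37,35,19)
river: ρ → (19,41,-31)
river: ρ → (-31,21,29)
ρ-cycle length = 14 (tail of 0 descent steps not counted)

14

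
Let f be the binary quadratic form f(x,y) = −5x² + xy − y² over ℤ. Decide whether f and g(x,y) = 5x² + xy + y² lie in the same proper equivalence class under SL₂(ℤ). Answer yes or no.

D₁ = -19, D₂ = -19
f is negative-definite; reduce −f:
−f: flip: (5,-1,1)→(1,1,5)
−f: reduced (well bottom): (1,1,5) with a≤c, −a<b≤a
flip sign back: reduced form of f is (-1,-1,-5)
g: flip: (5,1,1)→(1,-1,5)
g: translate: b→1 (≡-1 mod 2), so (1,-1,5)→(1,1,5)
g: reduced (well bottom): (1,1,5) with a≤c, −a<b≤a
reduced forms (-1, -1, -5) vs (1, 1, 5) ⇒ inequivalent

no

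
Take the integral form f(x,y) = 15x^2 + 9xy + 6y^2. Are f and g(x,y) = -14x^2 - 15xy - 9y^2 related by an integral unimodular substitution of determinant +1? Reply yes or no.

D₁ = -279, D₂ = -279
f: flip: (15,9,6)→(6,-9,15)
f: translate: b→3 (≡-9 mod 12), so (6,-9,15)→(6,3,12)
f: reduced (well bottom): (6,3,12) with a≤c, −a<b≤a
g is negative-definite; reduce −g:
−g: translate: b→-13 (≡15 mod 28), so (14,15,9)→(14,-13,8)
−g: flip: (14,-13,8)→(8,13,14)
−g: translate: b→-3 (≡13 mod 16), so (8,13,14)→(8,-3,9)
−g: reduced (well bottom): (8,-3,9) with a≤c, −a<b≤a
flip sign back: reduced form of g is (-8,3,-9)
reduced forms (6, 3, 12) vs (-8, 3, -9) ⇒ inequivalent

no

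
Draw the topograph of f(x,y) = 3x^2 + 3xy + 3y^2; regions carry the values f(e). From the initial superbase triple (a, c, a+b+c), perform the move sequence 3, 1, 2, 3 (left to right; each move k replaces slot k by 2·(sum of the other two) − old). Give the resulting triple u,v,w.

start (3,3,9) = (f(1,0),f(0,1),f(1,1))
replace slot 3: 2·(3+3) − 9 = 3 → (3,3,3)
replace slot 1: 2·(3+3) − 3 = 9 → (9,3,3)
replace slot 2: 2·(9+3) − 3 = 21 → (9,21,3)
replace slot 3: 2·(9+21) − 3 = 57 → (9,21,57)

9,21,57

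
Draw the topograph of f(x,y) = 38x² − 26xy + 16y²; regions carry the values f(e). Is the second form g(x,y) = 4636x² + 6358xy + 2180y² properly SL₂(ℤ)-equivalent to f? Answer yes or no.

D₁ = -1756, D₂ = -1756
f: flip: (38,-26,16)→(16,26,38)
f: translate: b→-6 (≡26 mod 32), so (16,26,38)→(16,-6,28)
f: reduced (well bottom): (16,-6,28) with a≤c, −a<b≤a
g: translate: b→-2914 (≡6358 mod 9272), so (4636,6358,2180)→(4636,-2914,458)
g: flip: (4636,-2914,458)→(458,2914,4636)
g: translate: b→166 (≡2914 mod 916), so (458,2914,4636)→(458,166,16)
g: flip: (458,166,16)→(16,-166,458)
g: translate: b→-6 (≡-166 mod 32), so (16,-166,458)→(16,-6,28)
g: reduced (well bottom): (16,-6,28) with a≤c, −a<b≤a
reduced forms (16, -6, 28) vs (16, -6, 28) ⇒ equivalent

yes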